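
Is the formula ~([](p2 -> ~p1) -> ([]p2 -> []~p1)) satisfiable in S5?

1. ~([](p2 -> ~p1) -> ([]p2 -> []~p1)), u
2. [](p2 -> ~p1), u   [~->-rule on 1]
3. ~([]p2 -> []~p1), u   [~->-rule on 1]
4. []p2, u   [~->-rule on 3]
5. ~[]~p1, u   [~->-rule on 3]
6. p2 -> ~p1, u   [[]-rule on 2 via uRu]
7. p2, u   [[]-rule on 4 via uRu]
8. ~p1, u   [->-rule on 6 (branches; this branch)]
9. p1, v   [~[]-rule on 5: fresh world v, uRv]
10. p2 -> ~p1, v   [[]-rule on 2 via uRv]
11. p2, v   [[]-rule on 4 via uRv]
12. ~p1, v   [->-rule on 10 (branches; this branch)]
Accessibility: uRu, uRv, vRu, vRv
Branch closes: p1 and ~p1 both at v.
Every branch closes; the branch above is one of them.

No, unsatisfiable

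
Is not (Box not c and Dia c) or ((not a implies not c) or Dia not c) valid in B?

Yes, valid

Tableau for the negation not (not (Box not c and Dia c) or ((not a implies not c) or Dia not c)):
1. not (not (Box not c and Dia c) or ((not a implies not c) or Dia not c)), 0
2. Box not c and Dia c, 0
3. not ((not a implies not c) or Dia not c), 0
4. Box not c, 0
5. Dia c, 0
6. not (not a implies not c), 0
7. not Dia not c, 0
8. not a, 0
9. c, 0
10. not c, 0
Accessibility: 0R0
Branch closes: c and not c both at 0.
Every branch of the negation's tableau closes; the branch above is one of them.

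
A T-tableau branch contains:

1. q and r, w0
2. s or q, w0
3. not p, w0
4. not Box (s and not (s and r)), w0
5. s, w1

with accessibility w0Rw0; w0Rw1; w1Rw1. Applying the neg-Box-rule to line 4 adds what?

a fresh world w2 with w0Rw2, and not (s and not (s and r)) at w2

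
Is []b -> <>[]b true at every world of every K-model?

No, not valid

Tableau for the negation ~([]b -> <>[]b):
1. ~([]b -> <>[]b), u
2. []b, u
3. ~<>[]b, u
The negation has an open branch (countermodel exists).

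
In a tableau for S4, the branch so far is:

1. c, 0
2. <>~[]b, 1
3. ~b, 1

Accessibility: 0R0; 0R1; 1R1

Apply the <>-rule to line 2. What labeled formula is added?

a fresh world 2 with 1R2, and ~[]b at 2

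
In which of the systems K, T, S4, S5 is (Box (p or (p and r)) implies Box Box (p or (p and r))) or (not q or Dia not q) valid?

S4, S5

S4-tableau for the negation not ((Box (p or (p and r)) implies Box Box (p or (p and r))) or (not q or Dia not q)):
1. not ((Box (p or (p and r)) implies Box Box (p or (p and r))) or (not q or Dia not q)), 0
2. not (Box (p or (p and r)) implies Box Box (p or (p and r))), 0
3. not (not q or Dia not q), 0
4. Box (p or (p and r)), 0
5. not Box Box (p or (p and r)), 0
6. q, 0
7. not Dia not q, 0
8. p or (p and r), 0
9. p and r, 0
10. p, 0
11. r, 0
12. not Box (p or (p and r)), 1
13. p or (p and r), 1
14. q, 1
15. p and r, 1
16. p, 1
17. r, 1
18. not (p or (p and r)), 2
19. not p, 2
20. not (p and r), 2
21. p or (p and r), 2
22. q, 2
23. not r, 2
24. p and r, 2
25. p, 2
26. r, 2
Accessibility: 0R0, 0R1, 0R2, 1R1, 1R2, 2R2
Branch closes: p and not p both at 2.
Every branch closes (one shown): valid in S4, hence also in S5 (every theorem of S4 is a theorem of S5).
T-tableau for the negation not ((Box (p or (p and r)) implies Box Box (p or (p and r))) or (not q or Dia not q)):
1. not ((Box (p or (p and r)) implies Box Box (p or (p and r))) or (not q or Dia not q)), 0
2. not (Box (p or (p and r)) implies Box Box (p or (p and r))), 0
3. not (not q or Dia not q), 0
4. Box (p or (p and r)), 0
5. not Box Box (p or (p and r)), 0
6. q, 0
7. not Dia not q, 0
8. p or (p and r), 0
9. p and r, 0
10. p, 0
11. r, 0
12. not Box (p or (p and r)), 1
13. p or (p and r), 1
14. q, 1
15. p and r, 1
16. p, 1
17. r, 1
18. not (p or (p and r)), 2
19. not p, 2
20. not (p and r), 2
21. not r, 2
Accessibility: 0R0, 0R1, 1R1, 1R2, 2R2
Complete open branch: countermodel on a T-frame, so not valid in T, nor in K (the same frame is also a K-frame).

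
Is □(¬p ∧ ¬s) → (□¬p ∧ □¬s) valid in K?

Tableau for the negation ¬(□(¬p ∧ ¬s) → (□¬p ∧ □¬s)):
1. ¬(□(¬p ∧ ¬s) → (□¬p ∧ □¬s)), 0
2. □(¬p ∧ ¬s), 0
3. ¬(□¬p ∧ □¬s), 0
4. ¬□¬s, 0
5. s, 1
6. ¬p ∧ ¬s, 1
7. ¬p, 1
8. ¬s, 1
Accessibility: 0R1
Branch closes: s and ¬s both at 1.
Every branch of the negation's tableau closes; the branch above is one of them.

Valid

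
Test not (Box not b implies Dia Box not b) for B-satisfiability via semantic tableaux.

Unsatisfiable

1. not (Box not b implies Dia Box not b), w0
2. Box not b, w0   [neg-implies-rule on 1]
3. not Dia Box not b, w0   [neg-implies-rule on 1]
4. not b, w0   [Box-rule on 2 via w0Rw0]
5. not Box not b, w0   [neg-Dia-rule on 3 via w0Rw0]
6. b, w1   [neg-Box-rule on 5: fresh world w1, w0Rw1]
7. not b, w1   [Box-rule on 2 via w0Rw1]
Accessibility: w0Rw0, w0Rw1, w1Rw0, w1Rw1
Branch closes: b and not b both at w1.
All branches of the tableau close; one closing branch shown above.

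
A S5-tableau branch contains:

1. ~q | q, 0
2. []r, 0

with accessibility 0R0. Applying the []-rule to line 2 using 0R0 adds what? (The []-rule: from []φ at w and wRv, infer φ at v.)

r, 0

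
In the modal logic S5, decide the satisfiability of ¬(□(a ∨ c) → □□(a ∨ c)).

Unsatisfiable

1. ¬(□(a ∨ c) → □□(a ∨ c)), 0
2. □(a ∨ c), 0   [¬→-rule on 1]
3. ¬□□(a ∨ c), 0   [¬→-rule on 1]
4. a ∨ c, 0   [□-rule on 2 via 0R0]
5. c, 0   [∨-rule on 4 (branches; this branch)]
6. ¬□(a ∨ c), 1   [¬□-rule on 3: fresh world 1, 0R1]
7. a ∨ c, 1   [□-rule on 2 via 0R1]
8. c, 1   [∨-rule on 7 (branches; this branch)]
9. ¬(a ∨ c), 2   [¬□-rule on 6: fresh world 2, 1R2]
10. ¬a, 2   [¬∨-rule on 9]
11. ¬c, 2   [¬∨-rule on 9]
12. a ∨ c, 2   [□-rule on 2 via 0R2]
13. c, 2   [∨-rule on 12 (branches; this branch)]
Accessibility: 0R0, 0R1, 0R2, 1R0, 1R1, 1R2, 2R0, 2R1, 2R2
Branch closes: c and ¬c both at 2.
Every branch closes; the branch above is one of them.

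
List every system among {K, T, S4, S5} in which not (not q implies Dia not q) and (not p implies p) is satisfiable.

T-tableau for the formula:
1. not (not q implies Dia not q) and (not p implies p), w0
2. not (not q implies Dia not q), w0
3. not p implies p, w0
4. not q, w0
5. not Dia not q, w0
6. q, w0
Accessibility: w0Rw0
Branch closes: q and not q both at w0.
Every branch closes (one shown): unsatisfiable in T, hence also in S4, S5 (every S4/S5-frame is a T-frame).
K-tableau for the formula:
1. not (not q implies Dia not q) and (not p implies p), w0
2. not (not q implies Dia not q), w0
3. not p implies p, w0
4. not q, w0
5. not Dia not q, w0
6. p, w0
Complete open branch: satisfiable in K.

K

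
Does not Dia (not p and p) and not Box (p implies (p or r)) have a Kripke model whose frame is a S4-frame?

Unsatisfiable (every branch closes)

1. not Dia (not p and p) and not Box (p implies (p or r)), w0
2. not Dia (not p and p), w0
3. not Box (p implies (p or r)), w0
4. not (not p and p), w0
5. not p, w0
6. not (p implies (p or r)), w1
7. p, w1
8. not (p or r), w1
9. not p, w1
10. not r, w1
Accessibility: w0Rw0, w0Rw1, w1Rw1
Branch closes: p and not p both at w1.
Every branch closes; the branch above is one of them.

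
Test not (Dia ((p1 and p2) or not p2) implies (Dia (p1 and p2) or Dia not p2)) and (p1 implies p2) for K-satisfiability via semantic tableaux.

No, unsatisfiable

1. not (Dia ((p1 and p2) or not p2) implies (Dia (p1 and p2) or Dia not p2)) and (p1 implies p2), 0
2. not (Dia ((p1 and p2) or not p2) implies (Dia (p1 and p2) or Dia not p2)), 0
3. p1 implies p2, 0
4. Dia ((p1 and p2) or not p2), 0
5. not (Dia (p1 and p2) or Dia not p2), 0
6. not Dia (p1 and p2), 0
7. not Dia not p2, 0
8. p2, 0
9. (p1 and p2) or not p2, 1
10. not (p1 and p2), 1
11. p2, 1
12. p1 and p2, 1
13. p1, 1
14. not p2, 1
Accessibility: 0R1
Branch closes: p2 and not p2 both at 1.
(One branch shown.) All branches close.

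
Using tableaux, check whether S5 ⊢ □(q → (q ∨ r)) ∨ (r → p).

Yes, valid

Tableau for the negation ¬(□(q → (q ∨ r)) ∨ (r → p)):
1. ¬(□(q → (q ∨ r)) ∨ (r → p)), w0
2. ¬□(q → (q ∨ r)), w0   [¬∨-rule on 1]
3. ¬(r → p), w0   [¬∨-rule on 1]
4. r, w0   [¬→-rule on 3]
5. ¬p, w0   [¬→-rule on 3]
6. ¬(q → (q ∨ r)), w1   [¬□-rule on 2: fresh world w1, w0Rw1]
7. q, w1   [¬→-rule on 6]
8. ¬(q ∨ r), w1   [¬→-rule on 6]
9. ¬q, w1   [¬∨-rule on 8]
10. ¬r, w1   [¬∨-rule on 8]
Accessibility: w0Rw0, w0Rw1, w1Rw0, w1Rw1
Branch closes: q and ¬q both at w1.
All branches of the negation close; one closing branch shown above.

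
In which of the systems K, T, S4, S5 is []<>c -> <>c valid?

T, S4, S5

T-tableau for the negation ~([]<>c -> <>c):
1. ~([]<>c -> <>c), 0
2. []<>c, 0
3. ~<>c, 0
4. <>c, 0
5. ~c, 0
6. c, 1
7. <>c, 1
8. ~c, 1
Accessibility: 0R0, 0R1, 1R1
Branch closes: c and ~c both at 1.
Every branch closes (one shown): valid in T, hence also in S4, S5 (every theorem of T is a theorem of S4 and S5).
K-tableau for the negation ~([]<>c -> <>c):
1. ~([]<>c -> <>c), 0
2. []<>c, 0
3. ~<>c, 0
Complete open branch: countermodel on a K-frame, so not valid in K.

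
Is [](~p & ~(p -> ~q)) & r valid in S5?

No, not valid

Tableau for the negation ~([](~p & ~(p -> ~q)) & r):
1. ~([](~p & ~(p -> ~q)) & r), u
2. ~r, u
Accessibility: uRu
The negation has an open branch (countermodel exists).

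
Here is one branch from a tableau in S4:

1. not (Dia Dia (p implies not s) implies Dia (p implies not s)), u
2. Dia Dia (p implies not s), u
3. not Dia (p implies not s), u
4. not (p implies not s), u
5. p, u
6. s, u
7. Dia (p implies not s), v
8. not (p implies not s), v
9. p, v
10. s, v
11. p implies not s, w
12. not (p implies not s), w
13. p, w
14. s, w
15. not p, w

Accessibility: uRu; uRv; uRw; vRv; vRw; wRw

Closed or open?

Both p and not p appear at w.

Yes, closed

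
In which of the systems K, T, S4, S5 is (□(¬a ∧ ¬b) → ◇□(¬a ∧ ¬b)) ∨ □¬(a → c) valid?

T, S4, S5

T-tableau for the negation ¬((□(¬a ∧ ¬b) → ◇□(¬a ∧ ¬b)) ∨ □¬(a → c)):
1. ¬((□(¬a ∧ ¬b) → ◇□(¬a ∧ ¬b)) ∨ □¬(a → c)), w0
2. ¬(□(¬a ∧ ¬b) → ◇□(¬a ∧ ¬b)), w0
3. ¬□¬(a → c), w0
4. □(¬a ∧ ¬b), w0
5. ¬◇□(¬a ∧ ¬b), w0
6. ¬a ∧ ¬b, w0
7. ¬a, w0
8. ¬b, w0
9. ¬□(¬a ∧ ¬b), w0
10. a → c, w1
11. ¬a ∧ ¬b, w1
12. ¬a, w1
13. ¬b, w1
14. ¬□(¬a ∧ ¬b), w1
15. c, w1
16. ¬(¬a ∧ ¬b), w2
17. ¬a ∧ ¬b, w2
18. ¬a, w2
19. ¬b, w2
20. ¬□(¬a ∧ ¬b), w2
21. b, w2
Accessibility: w0Rw0, w0Rw1, w0Rw2, w1Rw1, w2Rw2
Branch closes: b and ¬b both at w2.
Every branch closes (one shown): valid in T, hence also in S4, S5 (every theorem of T is a theorem of S4 and S5).
K-tableau for the negation ¬((□(¬a ∧ ¬b) → ◇□(¬a ∧ ¬b)) ∨ □¬(a → c)):
1. ¬((□(¬a ∧ ¬b) → ◇□(¬a ∧ ¬b)) ∨ □¬(a → c)), w0
2. ¬(□(¬a ∧ ¬b) → ◇□(¬a ∧ ¬b)), w0
3. ¬□¬(a → c), w0
4. □(¬a ∧ ¬b), w0
5. ¬◇□(¬a ∧ ¬b), w0
6. a → c, w1
7. ¬a ∧ ¬b, w1
8. ¬a, w1
9. ¬b, w1
10. ¬□(¬a ∧ ¬b), w1
11. c, w1
12. ¬(¬a ∧ ¬b), w2
13. b, w2
Accessibility: w0Rw1, w1Rw2
Complete open branch: countermodel on a K-frame, so not valid in K.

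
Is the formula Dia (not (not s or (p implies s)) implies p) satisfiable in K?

1. Dia (not (not s or (p implies s)) implies p), 0
2. not (not s or (p implies s)) implies p, 1   [Dia-rule on 1: fresh world 1, 0R1]
3. p, 1   [implies-rule on 2 (branches; this branch)]
Accessibility: 0R1

Yes, satisfiable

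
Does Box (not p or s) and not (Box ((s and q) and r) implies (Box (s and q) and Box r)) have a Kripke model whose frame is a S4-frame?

1. Box (not p or s) and not (Box ((s and q) and r) implies (Box (s and q) and Box r)), u
2. Box (not p or s), u   [and-rule on 1]
3. not (Box ((s and q) and r) implies (Box (s and q) and Box r)), u   [and-rule on 1]
4. Box ((s and q) and r), u   [neg-implies-rule on 3]
5. not (Box (s and q) and Box r), u   [neg-implies-rule on 3]
6. not p or s, u   [Box-rule on 2 via uRu]
7. (s and q) and r, u   [Box-rule on 4 via uRu]
8. s and q, u   [and-rule on 7]
9. r, u   [and-rule on 7]
10. s, u   [and-rule on 8]
11. q, u   [and-rule on 8]
12. not Box (s and q), u   [neg-and-rule on 5 (branches; this branch)]
13. not (s and q), v   [neg-Box-rule on 12: fresh world v, uRv]
14. not p or s, v   [Box-rule on 2 via uRv]
15. (s and q) and r, v   [Box-rule on 4 via uRv]
16. s and q, v   [and-rule on 15]
17. r, v   [and-rule on 15]
18. s, v   [and-rule on 16]
19. q, v   [and-rule on 16]
20. not q, v   [neg-and-rule on 13 (branches; this branch)]
Accessibility: uRu, uRv, vRv
Branch closes: q and not q both at v.
Every branch closes; the branch above is one of them.

Unsatisfiable (every branch closes)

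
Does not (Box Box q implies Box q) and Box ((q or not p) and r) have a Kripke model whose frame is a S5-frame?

Unsatisfiable (every branch closes)

1. not (Box Box q implies Box q) and Box ((q or not p) and r), 0
2. not (Box Box q implies Box q), 0
3. Box ((q or not p) and r), 0
4. Box Box q, 0
5. not Box q, 0
6. (q or not p) and r, 0
7. q or not p, 0
8. r, 0
9. Box q, 0
10. q, 0
11. not p, 0
12. not q, 1
13. (q or not p) and r, 1
14. q or not p, 1
15. r, 1
16. Box q, 1
17. q, 1
Accessibility: 0R0, 0R1, 1R0, 1R1
Branch closes: q and not q both at 1.
Every branch closes; the branch above is one of them.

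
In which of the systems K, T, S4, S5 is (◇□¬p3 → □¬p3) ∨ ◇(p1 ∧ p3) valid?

S4-tableau for the negation ¬((◇□¬p3 → □¬p3) ∨ ◇(p1 ∧ p3)):
1. ¬((◇□¬p3 → □¬p3) ∨ ◇(p1 ∧ p3)), 0
2. ¬(◇□¬p3 → □¬p3), 0   [¬∨-rule on 1]
3. ¬◇(p1 ∧ p3), 0   [¬∨-rule on 1]
4. ◇□¬p3, 0   [¬→-rule on 2]
5. ¬□¬p3, 0   [¬→-rule on 2]
6. ¬(p1 ∧ p3), 0   [¬◇-rule on 3 via 0R0]
7. ¬p3, 0   [¬∧-rule on 6 (branches; this branch)]
8. □¬p3, 1   [◇-rule on 4: fresh world 1, 0R1]
9. ¬(p1 ∧ p3), 1   [¬◇-rule on 3 via 0R1]
10. ¬p3, 1   [□-rule on 8 via 1R1]
11. p3, 2   [¬□-rule on 5: fresh world 2, 0R2]
12. ¬(p1 ∧ p3), 2   [¬◇-rule on 3 via 0R2]
13. ¬p1, 2   [¬∧-rule on 12 (branches; this branch)]
Accessibility: 0R0, 0R1, 0R2, 1R1, 2R2
Complete open branch: countermodel on an S4-frame, so not valid in S4, nor in K, T (the same frame is also a K-frame and a T-frame).
S5-tableau for the negation ¬((◇□¬p3 → □¬p3) ∨ ◇(p1 ∧ p3)):
1. ¬((◇□¬p3 → □¬p3) ∨ ◇(p1 ∧ p3)), 0
2. ¬(◇□¬p3 → □¬p3), 0   [¬∨-rule on 1]
3. ¬◇(p1 ∧ p3), 0   [¬∨-rule on 1]
4. ◇□¬p3, 0   [¬→-rule on 2]
5. ¬□¬p3, 0   [¬→-rule on 2]
6. ¬(p1 ∧ p3), 0   [¬◇-rule on 3 via 0R0]
7. ¬p1, 0   [¬∧-rule on 6 (branches; this branch)]
8. □¬p3, 1   [◇-rule on 4: fresh world 1, 0R1]
9. ¬(p1 ∧ p3), 1   [¬◇-rule on 3 via 0R1]
10. ¬p3, 0   [□-rule on 8 via 1R0]
11. ¬p3, 1   [□-rule on 8 via 1R1]
12. p3, 2   [¬□-rule on 5: fresh world 2, 0R2]
13. ¬(p1 ∧ p3), 2   [¬◇-rule on 3 via 0R2]
14. ¬p3, 2   [□-rule on 8 via 1R2]
Accessibility: 0R0, 0R1, 0R2, 1R0, 1R1, 1R2, 2R0, 2R1, 2R2
Branch closes: p3 and ¬p3 both at 2.
Every branch closes (one shown): valid in S5.

S5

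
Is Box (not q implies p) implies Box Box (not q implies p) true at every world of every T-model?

Invalid (countermodel exists)

Tableau for the negation not (Box (not q implies p) implies Box Box (not q implies p)):
1. not (Box (not q implies p) implies Box Box (not q implies p)), w0
2. Box (not q implies p), w0
3. not Box Box (not q implies p), w0
4. not q implies p, w0
5. p, w0
6. not Box (not q implies p), w1
7. not q implies p, w1
8. p, w1
9. not (not q implies p), w2
10. not q, w2
11. not p, w2
Accessibility: w0Rw0, w0Rw1, w1Rw1, w1Rw2, w2Rw2
The negation has an open branch (countermodel exists).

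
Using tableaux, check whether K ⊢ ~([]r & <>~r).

Valid in K

Tableau for the negation []r & <>~r:
1. []r & <>~r, w0
2. []r, w0
3. <>~r, w0
4. ~r, w1
5. r, w1
Accessibility: w0Rw1
Branch closes: r and ~r both at w1.
All branches of the negation close; one closing branch shown above.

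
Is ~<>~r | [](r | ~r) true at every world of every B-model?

Tableau for the negation ~(~<>~r | [](r | ~r)):
1. ~(~<>~r | [](r | ~r)), 0
2. <>~r, 0
3. ~[](r | ~r), 0
4. ~r, 1
5. ~(r | ~r), 2
6. ~r, 2
7. r, 2
Accessibility: 0R0, 0R1, 0R2, 1R0, 1R1, 2R0, 2R2
Branch closes: r and ~r both at 2.
Every branch of the negation's tableau closes; the branch above is one of them.

Valid in B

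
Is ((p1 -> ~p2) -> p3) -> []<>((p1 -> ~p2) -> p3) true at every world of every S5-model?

Tableau for the negation ~(((p1 -> ~p2) -> p3) -> []<>((p1 -> ~p2) -> p3)):
1. ~(((p1 -> ~p2) -> p3) -> []<>((p1 -> ~p2) -> p3)), w0
2. (p1 -> ~p2) -> p3, w0   [~->-rule on 1]
3. ~[]<>((p1 -> ~p2) -> p3), w0   [~->-rule on 1]
4. ~(p1 -> ~p2), w0   [->-rule on 2 (branches; this branch)]
5. p1, w0   [~->-rule on 4]
6. p2, w0   [~->-rule on 4]
7. ~<>((p1 -> ~p2) -> p3), w1   [~[]-rule on 3: fresh world w1, w0Rw1]
8. ~((p1 -> ~p2) -> p3), w0   [~<>-rule on 7 via w1Rw0]
9. p1 -> ~p2, w0   [~->-rule on 8]
10. ~p3, w0   [~->-rule on 8]
11. ~((p1 -> ~p2) -> p3), w1   [~<>-rule on 7 via w1Rw1]
12. p1 -> ~p2, w1   [~->-rule on 11]
13. ~p3, w1   [~->-rule on 11]
14. ~p2, w0   [->-rule on 9 (branches; this branch)]
Accessibility: w0Rw0, w0Rw1, w1Rw0, w1Rw1
Branch closes: p2 and ~p2 both at w0.
All branches of the negation close; one closing branch shown above.

Valid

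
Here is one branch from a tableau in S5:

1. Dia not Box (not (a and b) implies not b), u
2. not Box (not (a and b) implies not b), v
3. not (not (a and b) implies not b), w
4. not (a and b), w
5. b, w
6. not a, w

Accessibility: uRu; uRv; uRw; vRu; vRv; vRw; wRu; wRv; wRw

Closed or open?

No, open

No atom appears with both signs at the same world.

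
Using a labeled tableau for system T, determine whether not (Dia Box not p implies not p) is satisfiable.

Satisfiable

1. not (Dia Box not p implies not p), u
2. Dia Box not p, u   [neg-implies-rule on 1]
3. p, u   [neg-implies-rule on 1]
4. Box not p, v   [Dia-rule on 2: fresh world v, uRv]
5. not p, v   [Box-rule on 4 via vRv]
Accessibility: uRu, uRv, vRv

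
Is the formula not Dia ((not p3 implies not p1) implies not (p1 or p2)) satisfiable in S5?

Satisfiable

1. not Dia ((not p3 implies not p1) implies not (p1 or p2)), u
2. not ((not p3 implies not p1) implies not (p1 or p2)), u
3. not p3 implies not p1, u
4. p1 or p2, u
5. not p1, u
6. p2, u
Accessibility: uRu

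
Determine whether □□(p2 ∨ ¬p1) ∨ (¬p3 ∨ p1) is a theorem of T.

Tableau for the negation ¬(□□(p2 ∨ ¬p1) ∨ (¬p3 ∨ p1)):
1. ¬(□□(p2 ∨ ¬p1) ∨ (¬p3 ∨ p1)), 0
2. ¬□□(p2 ∨ ¬p1), 0
3. ¬(¬p3 ∨ p1), 0
4. p3, 0
5. ¬p1, 0
6. ¬□(p2 ∨ ¬p1), 1
7. ¬(p2 ∨ ¬p1), 2
8. ¬p2, 2
9. p1, 2
Accessibility: 0R0, 0R1, 1R1, 1R2, 2R2
The negation has an open branch (countermodel exists).

Not valid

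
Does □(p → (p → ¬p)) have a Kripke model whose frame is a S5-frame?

1. □(p → (p → ¬p)), 0
2. p → (p → ¬p), 0
3. p → ¬p, 0
4. ¬p, 0
Accessibility: 0R0

Satisfiable (open branch found)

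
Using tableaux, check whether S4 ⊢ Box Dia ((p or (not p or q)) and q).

Invalid (countermodel exists)

Tableau for the negation not Box Dia ((p or (not p or q)) and q):
1. not Box Dia ((p or (not p or q)) and q), w0
2. not Dia ((p or (not p or q)) and q), w1
3. not ((p or (not p or q)) and q), w1
4. not q, w1
Accessibility: w0Rw0, w0Rw1, w1Rw1
The negation has an open branch (countermodel exists).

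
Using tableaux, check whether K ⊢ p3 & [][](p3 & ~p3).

Tableau for the negation ~(p3 & [][](p3 & ~p3)):
1. ~(p3 & [][](p3 & ~p3)), u
2. ~[][](p3 & ~p3), u
3. ~[](p3 & ~p3), v
4. ~(p3 & ~p3), w
5. p3, w
Accessibility: uRv, vRw
The negation has an open branch (countermodel exists).

No, not valid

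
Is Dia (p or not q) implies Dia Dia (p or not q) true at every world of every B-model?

Yes, valid

Tableau for the negation not (Dia (p or not q) implies Dia Dia (p or not q)):
1. not (Dia (p or not q) implies Dia Dia (p or not q)), w0
2. Dia (p or not q), w0   [neg-implies-rule on 1]
3. not Dia Dia (p or not q), w0   [neg-implies-rule on 1]
4. not Dia (p or not q), w0   [neg-Dia-rule on 3 via w0Rw0]
5. not (p or not q), w0   [neg-Dia-rule on 4 via w0Rw0]
6. not p, w0   [neg-or-rule on 5]
7. q, w0   [neg-or-rule on 5]
8. p or not q, w1   [Dia-rule on 2: fresh world w1, w0Rw1]
9. not Dia (p or not q), w1   [neg-Dia-rule on 3 via w0Rw1]
10. not (p or not q), w1   [neg-Dia-rule on 4 via w0Rw1]
11. not p, w1   [neg-or-rule on 10]
12. q, w1   [neg-or-rule on 10]
13. not q, w1   [or-rule on 8 (branches; this branch)]
Accessibility: w0Rw0, w0Rw1, w1Rw0, w1Rw1
Branch closes: q and not q both at w1.
Every branch of the negation's tableau closes; the branch above is one of them.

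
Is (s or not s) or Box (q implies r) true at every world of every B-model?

Valid

Tableau for the negation not ((s or not s) or Box (q implies r)):
1. not ((s or not s) or Box (q implies r)), w0
2. not (s or not s), w0   [neg-or-rule on 1]
3. not Box (q implies r), w0   [neg-or-rule on 1]
4. not s, w0   [neg-or-rule on 2]
5. s, w0   [neg-or-rule on 2]
Accessibility: w0Rw0
Branch closes: s and not s both at w0.
All branches of the negation close; one closing branch shown above.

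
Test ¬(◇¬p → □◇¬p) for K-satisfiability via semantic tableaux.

Yes, satisfiable

1. ¬(◇¬p → □◇¬p), 0
2. ◇¬p, 0
3. ¬□◇¬p, 0
4. ¬p, 1
5. ¬◇¬p, 2
Accessibility: 0R1, 0R2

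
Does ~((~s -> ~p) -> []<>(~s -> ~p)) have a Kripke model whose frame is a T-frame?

1. ~((~s -> ~p) -> []<>(~s -> ~p)), w0
2. ~s -> ~p, w0   [~->-rule on 1]
3. ~[]<>(~s -> ~p), w0   [~->-rule on 1]
4. ~p, w0   [->-rule on 2 (branches; this branch)]
5. ~<>(~s -> ~p), w1   [~[]-rule on 3: fresh world w1, w0Rw1]
6. ~(~s -> ~p), w1   [~<>-rule on 5 via w1Rw1]
7. ~s, w1   [~->-rule on 6]
8. p, w1   [~->-rule on 6]
Accessibility: w0Rw0, w0Rw1, w1Rw1

Satisfiable (open branch found)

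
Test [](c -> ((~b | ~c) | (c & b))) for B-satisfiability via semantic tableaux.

1. [](c -> ((~b | ~c) | (c & b))), u
2. c -> ((~b | ~c) | (c & b)), u
3. (~b | ~c) | (c & b), u
4. c & b, u
5. c, u
6. b, u
Accessibility: uRu

Satisfiable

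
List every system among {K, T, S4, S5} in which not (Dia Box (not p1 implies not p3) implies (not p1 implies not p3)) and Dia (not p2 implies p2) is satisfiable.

K, T, S4

S5-tableau for the formula:
1. not (Dia Box (not p1 implies not p3) implies (not p1 implies not p3)) and Dia (not p2 implies p2), u
2. not (Dia Box (not p1 implies not p3) implies (not p1 implies not p3)), u
3. Dia (not p2 implies p2), u
4. Dia Box (not p1 implies not p3), u
5. not (not p1 implies not p3), u
6. not p1, u
7. p3, u
8. not p2 implies p2, v
9. p2, v
10. Box (not p1 implies not p3), w
11. not p1 implies not p3, u
12. not p1 implies not p3, v
13. not p1 implies not p3, w
14. not p3, u
Accessibility: uRu, uRv, uRw, vRu, vRv, vRw, wRu, wRv, wRw
Branch closes: p3 and not p3 both at u.
Every branch closes (one shown): unsatisfiable in S5.
S4-tableau for the formula:
1. not (Dia Box (not p1 implies not p3) implies (not p1 implies not p3)) and Dia (not p2 implies p2), u
2. not (Dia Box (not p1 implies not p3) implies (not p1 implies not p3)), u
3. Dia (not p2 implies p2), u
4. Dia Box (not p1 implies not p3), u
5. not (not p1 implies not p3), u
6. not p1, u
7. p3, u
8. not p2 implies p2, v
9. p2, v
10. Box (not p1 implies not p3), w
11. not p1 implies not p3, w
12. not p3, w
Accessibility: uRu, uRv, uRw, vRv, wRw
Complete open branch: satisfiable in S4, hence also in K, T (this S4-model is also a K-model and a T-model).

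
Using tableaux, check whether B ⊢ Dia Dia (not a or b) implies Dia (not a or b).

Not valid

Tableau for the negation not (Dia Dia (not a or b) implies Dia (not a or b)):
1. not (Dia Dia (not a or b) implies Dia (not a or b)), u
2. Dia Dia (not a or b), u   [neg-implies-rule on 1]
3. not Dia (not a or b), u   [neg-implies-rule on 1]
4. not (not a or b), u   [neg-Dia-rule on 3 via uRu]
5. a, u   [neg-or-rule on 4]
6. not b, u   [neg-or-rule on 4]
7. Dia (not a or b), v   [Dia-rule on 2: fresh world v, uRv]
8. not (not a or b), v   [neg-Dia-rule on 3 via uRv]
9. a, v   [neg-or-rule on 8]
10. not b, v   [neg-or-rule on 8]
11. not a or b, w   [Dia-rule on 7: fresh world w, vRw]
12. b, w   [or-rule on 11 (branches; this branch)]
Accessibility: uRu, uRv, vRu, vRv, vRw, wRv, wRw
The negation has an open branch (countermodel exists).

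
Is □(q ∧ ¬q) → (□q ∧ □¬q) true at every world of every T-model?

Yes, valid

Tableau for the negation ¬(□(q ∧ ¬q) → (□q ∧ □¬q)):
1. ¬(□(q ∧ ¬q) → (□q ∧ □¬q)), 0
2. □(q ∧ ¬q), 0   [¬→-rule on 1]
3. ¬(□q ∧ □¬q), 0   [¬→-rule on 1]
4. q ∧ ¬q, 0   [□-rule on 2 via 0R0]
5. q, 0   [∧-rule on 4]
6. ¬q, 0   [∧-rule on 4]
Accessibility: 0R0
Branch closes: q and ¬q both at 0.
Every branch of the negation's tableau closes; the branch above is one of them.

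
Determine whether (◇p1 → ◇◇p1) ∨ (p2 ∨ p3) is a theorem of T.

Tableau for the negation ¬((◇p1 → ◇◇p1) ∨ (p2 ∨ p3)):
1. ¬((◇p1 → ◇◇p1) ∨ (p2 ∨ p3)), w0
2. ¬(◇p1 → ◇◇p1), w0
3. ¬(p2 ∨ p3), w0
4. ◇p1, w0
5. ¬◇◇p1, w0
6. ¬p2, w0
7. ¬p3, w0
8. ¬◇p1, w0
9. ¬p1, w0
10. p1, w1
11. ¬◇p1, w1
12. ¬p1, w1
Accessibility: w0Rw0, w0Rw1, w1Rw1
Branch closes: p1 and ¬p1 both at w1.
Every branch of the negation's tableau closes; the branch above is one of them.

Valid in T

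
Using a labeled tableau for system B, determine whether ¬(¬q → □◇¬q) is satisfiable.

Unsatisfiable (every branch closes)

1. ¬(¬q → □◇¬q), 0
2. ¬q, 0   [¬→-rule on 1]
3. ¬□◇¬q, 0   [¬→-rule on 1]
4. ¬◇¬q, 1   [¬□-rule on 3: fresh world 1, 0R1]
5. q, 0   [¬◇-rule on 4 via 1R0]
Accessibility: 0R0, 0R1, 1R0, 1R1
Branch closes: q and ¬q both at 0.
(One branch shown.) All branches close.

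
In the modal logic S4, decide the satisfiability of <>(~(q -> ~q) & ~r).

Satisfiable (open branch found)

1. <>(~(q -> ~q) & ~r), w0
2. ~(q -> ~q) & ~r, w1   [<>-rule on 1: fresh world w1, w0Rw1]
3. ~(q -> ~q), w1   [&-rule on 2]
4. ~r, w1   [&-rule on 2]
5. q, w1   [~->-rule on 3]
Accessibility: w0Rw0, w0Rw1, w1Rw1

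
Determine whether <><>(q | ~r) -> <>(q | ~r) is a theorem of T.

Tableau for the negation ~(<><>(q | ~r) -> <>(q | ~r)):
1. ~(<><>(q | ~r) -> <>(q | ~r)), u
2. <><>(q | ~r), u   [~->-rule on 1]
3. ~<>(q | ~r), u   [~->-rule on 1]
4. ~(q | ~r), u   [~<>-rule on 3 via uRu]
5. ~q, u   [~|-rule on 4]
6. r, u   [~|-rule on 4]
7. <>(q | ~r), v   [<>-rule on 2: fresh world v, uRv]
8. ~(q | ~r), v   [~<>-rule on 3 via uRv]
9. ~q, v   [~|-rule on 8]
10. r, v   [~|-rule on 8]
11. q | ~r, w   [<>-rule on 7: fresh world w, vRw]
12. ~r, w   [|-rule on 11 (branches; this branch)]
Accessibility: uRu, uRv, vRv, vRw, wRw
The negation has an open branch (countermodel exists).

Not valid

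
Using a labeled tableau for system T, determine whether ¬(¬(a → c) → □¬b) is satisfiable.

1. ¬(¬(a → c) → □¬b), 0
2. ¬(a → c), 0
3. ¬□¬b, 0
4. a, 0
5. ¬c, 0
6. b, 1
Accessibility: 0R0, 0R1, 1R1

Satisfiable (open branch found)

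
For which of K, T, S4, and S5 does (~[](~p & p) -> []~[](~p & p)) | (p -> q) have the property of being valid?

T-tableau for the negation ~((~[](~p & p) -> []~[](~p & p)) | (p -> q)):
1. ~((~[](~p & p) -> []~[](~p & p)) | (p -> q)), u
2. ~(~[](~p & p) -> []~[](~p & p)), u
3. ~(p -> q), u
4. ~[](~p & p), u
5. ~[]~[](~p & p), u
6. p, u
7. ~q, u
8. ~(~p & p), v
9. ~p, v
10. [](~p & p), w
11. ~p & p, w
12. ~p, w
13. p, w
Accessibility: uRu, uRv, uRw, vRv, wRw
Branch closes: p and ~p both at w.
Every branch closes (one shown): valid in T, hence also in S4, S5 (every theorem of T is a theorem of S4 and S5).
K-tableau for the negation ~((~[](~p & p) -> []~[](~p & p)) | (p -> q)):
1. ~((~[](~p & p) -> []~[](~p & p)) | (p -> q)), u
2. ~(~[](~p & p) -> []~[](~p & p)), u
3. ~(p -> q), u
4. ~[](~p & p), u
5. ~[]~[](~p & p), u
6. p, u
7. ~q, u
8. ~(~p & p), v
9. ~p, v
10. [](~p & p), w
Accessibility: uRv, uRw
Complete open branch: countermodel on a K-frame, so not valid in K.

T, S4, S5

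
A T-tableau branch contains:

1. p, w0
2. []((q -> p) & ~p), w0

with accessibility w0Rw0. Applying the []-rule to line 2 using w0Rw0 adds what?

(q -> p) & ~p, w0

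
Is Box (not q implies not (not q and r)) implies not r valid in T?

No, not valid

Tableau for the negation not (Box (not q implies not (not q and r)) implies not r):
1. not (Box (not q implies not (not q and r)) implies not r), 0
2. Box (not q implies not (not q and r)), 0
3. r, 0
4. not q implies not (not q and r), 0
5. not (not q and r), 0
6. q, 0
Accessibility: 0R0
The negation has an open branch (countermodel exists).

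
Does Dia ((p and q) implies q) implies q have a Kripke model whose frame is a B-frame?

Yes, satisfiable

1. Dia ((p and q) implies q) implies q, w0
2. q, w0   [implies-rule on 1 (branches; this branch)]
Accessibility: w0Rw0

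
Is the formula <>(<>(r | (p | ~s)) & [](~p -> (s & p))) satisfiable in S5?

Satisfiable (open branch found)

1. <>(<>(r | (p | ~s)) & [](~p -> (s & p))), u
2. <>(r | (p | ~s)) & [](~p -> (s & p)), v
3. <>(r | (p | ~s)), v
4. [](~p -> (s & p)), v
5. ~p -> (s & p), u
6. ~p -> (s & p), v
7. s & p, u
8. s, u
9. p, u
10. s & p, v
11. s, v
12. p, v
13. r | (p | ~s), w
14. ~p -> (s & p), w
15. p | ~s, w
16. s & p, w
17. s, w
18. p, w
Accessibility: uRu, uRv, uRw, vRu, vRv, vRw, wRu, wRv, wRw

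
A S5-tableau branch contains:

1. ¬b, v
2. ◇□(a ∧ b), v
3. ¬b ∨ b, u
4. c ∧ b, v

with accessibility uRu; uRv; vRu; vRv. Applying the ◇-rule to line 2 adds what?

a fresh world w with vRw, and □(a ∧ b) at w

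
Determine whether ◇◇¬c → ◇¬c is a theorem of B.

No, not valid

Tableau for the negation ¬(◇◇¬c → ◇¬c):
1. ¬(◇◇¬c → ◇¬c), w0
2. ◇◇¬c, w0
3. ¬◇¬c, w0
4. c, w0
5. ◇¬c, w1
6. c, w1
7. ¬c, w2
Accessibility: w0Rw0, w0Rw1, w1Rw0, w1Rw1, w1Rw2, w2Rw1, w2Rw2
The negation has an open branch (countermodel exists).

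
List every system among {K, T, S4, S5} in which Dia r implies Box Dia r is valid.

S4-tableau for the negation not (Dia r implies Box Dia r):
1. not (Dia r implies Box Dia r), w0
2. Dia r, w0   [neg-implies-rule on 1]
3. not Box Dia r, w0   [neg-implies-rule on 1]
4. r, w1   [Dia-rule on 2: fresh world w1, w0Rw1]
5. not Dia r, w2   [neg-Box-rule on 3: fresh world w2, w0Rw2]
6. not r, w2   [neg-Dia-rule on 5 via w2Rw2]
Accessibility: w0Rw0, w0Rw1, w0Rw2, w1Rw1, w2Rw2
Complete open branch: countermodel on an S4-frame, so not valid in S4, nor in K, T (the same frame is also a K-frame and a T-frame).
S5-tableau for the negation not (Dia r implies Box Dia r):
1. not (Dia r implies Box Dia r), w0
2. Dia r, w0   [neg-implies-rule on 1]
3. not Box Dia r, w0   [neg-implies-rule on 1]
4. r, w1   [Dia-rule on 2: fresh world w1, w0Rw1]
5. not Dia r, w2   [neg-Box-rule on 3: fresh world w2, w0Rw2]
6. not r, w0   [neg-Dia-rule on 5 via w2Rw0]
7. not r, w1   [neg-Dia-rule on 5 via w2Rw1]
Accessibility: w0Rw0, w0Rw1, w0Rw2, w1Rw0, w1Rw1, w1Rw2, w2Rw0, w2Rw1, w2Rw2
Branch closes: r and not r both at w1.
Every branch closes (one shown): valid in S5.

S5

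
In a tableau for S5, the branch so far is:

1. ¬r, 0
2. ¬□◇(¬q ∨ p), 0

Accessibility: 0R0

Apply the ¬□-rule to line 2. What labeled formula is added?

a fresh world 1 with 0R1, and ¬◇(¬q ∨ p) at 1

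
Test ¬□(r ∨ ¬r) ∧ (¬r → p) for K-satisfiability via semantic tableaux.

No, unsatisfiable

1. ¬□(r ∨ ¬r) ∧ (¬r → p), w0
2. ¬□(r ∨ ¬r), w0
3. ¬r → p, w0
4. p, w0
5. ¬(r ∨ ¬r), w1
6. ¬r, w1
7. r, w1
Accessibility: w0Rw1
Branch closes: r and ¬r both at w1.
(One branch shown.) All branches close.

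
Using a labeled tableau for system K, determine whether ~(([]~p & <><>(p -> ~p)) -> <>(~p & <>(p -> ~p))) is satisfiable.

1. ~(([]~p & <><>(p -> ~p)) -> <>(~p & <>(p -> ~p))), u
2. []~p & <><>(p -> ~p), u   [~->-rule on 1]
3. ~<>(~p & <>(p -> ~p)), u   [~->-rule on 1]
4. []~p, u   [&-rule on 2]
5. <><>(p -> ~p), u   [&-rule on 2]
6. <>(p -> ~p), v   [<>-rule on 5: fresh world v, uRv]
7. ~(~p & <>(p -> ~p)), v   [~<>-rule on 3 via uRv]
8. ~p, v   [[]-rule on 4 via uRv]
9. ~<>(p -> ~p), v   [~&-rule on 7 (branches; this branch)]
10. p -> ~p, w   [<>-rule on 6: fresh world w, vRw]
11. ~(p -> ~p), w   [~<>-rule on 9 via vRw]
12. p, w   [~->-rule on 11]
13. ~p, w   [->-rule on 10 (branches; this branch)]
Accessibility: uRv, vRw
Branch closes: p and ~p both at w.
(One branch shown.) All branches close.

No, unsatisfiable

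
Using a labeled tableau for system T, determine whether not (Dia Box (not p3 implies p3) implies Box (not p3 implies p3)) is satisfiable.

Yes, satisfiable

1. not (Dia Box (not p3 implies p3) implies Box (not p3 implies p3)), 0
2. Dia Box (not p3 implies p3), 0   [neg-implies-rule on 1]
3. not Box (not p3 implies p3), 0   [neg-implies-rule on 1]
4. Box (not p3 implies p3), 1   [Dia-rule on 2: fresh world 1, 0R1]
5. not p3 implies p3, 1   [Box-rule on 4 via 1R1]
6. p3, 1   [implies-rule on 5 (branches; this branch)]
7. not (not p3 implies p3), 2   [neg-Box-rule on 3: fresh world 2, 0R2]
8. not p3, 2   [neg-implies-rule on 7]
Accessibility: 0R0, 0R1, 0R2, 1R1, 2R2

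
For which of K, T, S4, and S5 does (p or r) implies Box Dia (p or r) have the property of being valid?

S5-tableau for the negation not ((p or r) implies Box Dia (p or r)):
1. not ((p or r) implies Box Dia (p or r)), w0
2. p or r, w0   [neg-implies-rule on 1]
3. not Box Dia (p or r), w0   [neg-implies-rule on 1]
4. r, w0   [or-rule on 2 (branches; this branch)]
5. not Dia (p or r), w1   [neg-Box-rule on 3: fresh world w1, w0Rw1]
6. not (p or r), w0   [neg-Dia-rule on 5 via w1Rw0]
7. not p, w0   [neg-or-rule on 6]
8. not r, w0   [neg-or-rule on 6]
Accessibility: w0Rw0, w0Rw1, w1Rw0, w1Rw1
Branch closes: r and not r both at w0.
Every branch closes (one shown): valid in S5.
S4-tableau for the negation not ((p or r) implies Box Dia (p or r)):
1. not ((p or r) implies Box Dia (p or r)), w0
2. p or r, w0   [neg-implies-rule on 1]
3. not Box Dia (p or r), w0   [neg-implies-rule on 1]
4. r, w0   [or-rule on 2 (branches; this branch)]
5. not Dia (p or r), w1   [neg-Box-rule on 3: fresh world w1, w0Rw1]
6. not (p or r), w1   [neg-Dia-rule on 5 via w1Rw1]
7. not p, w1   [neg-or-rule on 6]
8. not r, w1   [neg-or-rule on 6]
Accessibility: w0Rw0, w0Rw1, w1Rw1
Complete open branch: countermodel on an S4-frame, so not valid in S4, nor in K, T (the same frame is also a K-frame and a T-frame).

S5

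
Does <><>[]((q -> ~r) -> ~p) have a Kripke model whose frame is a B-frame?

1. <><>[]((q -> ~r) -> ~p), 0
2. <>[]((q -> ~r) -> ~p), 1   [<>-rule on 1: fresh world 1, 0R1]
3. []((q -> ~r) -> ~p), 2   [<>-rule on 2: fresh world 2, 1R2]
4. (q -> ~r) -> ~p, 1   [[]-rule on 3 via 2R1]
5. (q -> ~r) -> ~p, 2   [[]-rule on 3 via 2R2]
6. ~p, 1   [->-rule on 4 (branches; this branch)]
7. ~p, 2   [->-rule on 5 (branches; this branch)]
Accessibility: 0R0, 0R1, 1R0, 1R1, 1R2, 2R1, 2R2

Satisfiable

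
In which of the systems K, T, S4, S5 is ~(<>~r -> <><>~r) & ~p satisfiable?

T-tableau for the formula:
1. ~(<>~r -> <><>~r) & ~p, w0
2. ~(<>~r -> <><>~r), w0
3. ~p, w0
4. <>~r, w0
5. ~<><>~r, w0
6. ~<>~r, w0
7. r, w0
8. ~r, w1
9. ~<>~r, w1
10. r, w1
Accessibility: w0Rw0, w0Rw1, w1Rw1
Branch closes: r and ~r both at w1.
Every branch closes (one shown): unsatisfiable in T, hence also in S4, S5 (every S4/S5-frame is a T-frame).
K-tableau for the formula:
1. ~(<>~r -> <><>~r) & ~p, w0
2. ~(<>~r -> <><>~r), w0
3. ~p, w0
4. <>~r, w0
5. ~<><>~r, w0
6. ~r, w1
7. ~<>~r, w1
Accessibility: w0Rw1
Complete open branch: satisfiable in K.

K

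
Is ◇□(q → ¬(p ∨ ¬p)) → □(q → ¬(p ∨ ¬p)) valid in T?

Tableau for the negation ¬(◇□(q → ¬(p ∨ ¬p)) → □(q → ¬(p ∨ ¬p))):
1. ¬(◇□(q → ¬(p ∨ ¬p)) → □(q → ¬(p ∨ ¬p))), 0
2. ◇□(q → ¬(p ∨ ¬p)), 0   [¬→-rule on 1]
3. ¬□(q → ¬(p ∨ ¬p)), 0   [¬→-rule on 1]
4. □(q → ¬(p ∨ ¬p)), 1   [◇-rule on 2: fresh world 1, 0R1]
5. q → ¬(p ∨ ¬p), 1   [□-rule on 4 via 1R1]
6. ¬q, 1   [→-rule on 5 (branches; this branch)]
7. ¬(q → ¬(p ∨ ¬p)), 2   [¬□-rule on 3: fresh world 2, 0R2]
8. q, 2   [¬→-rule on 7]
9. p ∨ ¬p, 2   [¬→-rule on 7]
10. ¬p, 2   [∨-rule on 9 (branches; this branch)]
Accessibility: 0R0, 0R1, 0R2, 1R1, 2R2
The negation has an open branch (countermodel exists).

No, not valid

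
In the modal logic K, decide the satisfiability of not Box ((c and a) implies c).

Unsatisfiable

1. not Box ((c and a) implies c), w0
2. not ((c and a) implies c), w1
3. c and a, w1
4. not c, w1
5. c, w1
6. a, w1
Accessibility: w0Rw1
Branch closes: c and not c both at w1.
All branches of the tableau close; one closing branch shown above.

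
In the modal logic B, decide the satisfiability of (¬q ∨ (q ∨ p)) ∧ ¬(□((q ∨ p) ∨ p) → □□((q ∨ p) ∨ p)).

Satisfiable

1. (¬q ∨ (q ∨ p)) ∧ ¬(□((q ∨ p) ∨ p) → □□((q ∨ p) ∨ p)), w0
2. ¬q ∨ (q ∨ p), w0
3. ¬(□((q ∨ p) ∨ p) → □□((q ∨ p) ∨ p)), w0
4. □((q ∨ p) ∨ p), w0
5. ¬□□((q ∨ p) ∨ p), w0
6. (q ∨ p) ∨ p, w0
7. q ∨ p, w0
8. p, w0
9. ¬□((q ∨ p) ∨ p), w1
10. (q ∨ p) ∨ p, w1
11. p, w1
12. ¬((q ∨ p) ∨ p), w2
13. ¬(q ∨ p), w2
14. ¬p, w2
15. ¬q, w2
Accessibility: w0Rw0, w0Rw1, w1Rw0, w1Rw1, w1Rw2, w2Rw1, w2Rw2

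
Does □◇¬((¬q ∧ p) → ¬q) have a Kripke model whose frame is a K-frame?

1. □◇¬((¬q ∧ p) → ¬q), u

Satisfiable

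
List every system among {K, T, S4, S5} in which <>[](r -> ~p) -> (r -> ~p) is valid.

S5

S4-tableau for the negation ~(<>[](r -> ~p) -> (r -> ~p)):
1. ~(<>[](r -> ~p) -> (r -> ~p)), w0
2. <>[](r -> ~p), w0   [~->-rule on 1]
3. ~(r -> ~p), w0   [~->-rule on 1]
4. r, w0   [~->-rule on 3]
5. p, w0   [~->-rule on 3]
6. [](r -> ~p), w1   [<>-rule on 2: fresh world w1, w0Rw1]
7. r -> ~p, w1   [[]-rule on 6 via w1Rw1]
8. ~p, w1   [->-rule on 7 (branches; this branch)]
Accessibility: w0Rw0, w0Rw1, w1Rw1
Complete open branch: countermodel on an S4-frame, so not valid in S4, nor in K, T (the same frame is also a K-frame and a T-frame).
S5-tableau for the negation ~(<>[](r -> ~p) -> (r -> ~p)):
1. ~(<>[](r -> ~p) -> (r -> ~p)), w0
2. <>[](r -> ~p), w0   [~->-rule on 1]
3. ~(r -> ~p), w0   [~->-rule on 1]
4. r, w0   [~->-rule on 3]
5. p, w0   [~->-rule on 3]
6. [](r -> ~p), w1   [<>-rule on 2: fresh world w1, w0Rw1]
7. r -> ~p, w0   [[]-rule on 6 via w1Rw0]
8. r -> ~p, w1   [[]-rule on 6 via w1Rw1]
9. ~p, w0   [->-rule on 7 (branches; this branch)]
Accessibility: w0Rw0, w0Rw1, w1Rw0, w1Rw1
Branch closes: p and ~p both at w0.
Every branch closes (one shown): valid in S5.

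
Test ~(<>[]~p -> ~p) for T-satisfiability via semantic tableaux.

Satisfiable

1. ~(<>[]~p -> ~p), w0
2. <>[]~p, w0   [~->-rule on 1]
3. p, w0   [~->-rule on 1]
4. []~p, w1   [<>-rule on 2: fresh world w1, w0Rw1]
5. ~p, w1   [[]-rule on 4 via w1Rw1]
Accessibility: w0Rw0, w0Rw1, w1Rw1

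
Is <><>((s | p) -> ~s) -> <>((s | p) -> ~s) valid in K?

Tableau for the negation ~(<><>((s | p) -> ~s) -> <>((s | p) -> ~s)):
1. ~(<><>((s | p) -> ~s) -> <>((s | p) -> ~s)), u
2. <><>((s | p) -> ~s), u   [~->-rule on 1]
3. ~<>((s | p) -> ~s), u   [~->-rule on 1]
4. <>((s | p) -> ~s), v   [<>-rule on 2: fresh world v, uRv]
5. ~((s | p) -> ~s), v   [~<>-rule on 3 via uRv]
6. s | p, v   [~->-rule on 5]
7. s, v   [~->-rule on 5]
8. p, v   [|-rule on 6 (branches; this branch)]
9. (s | p) -> ~s, w   [<>-rule on 4: fresh world w, vRw]
10. ~s, w   [->-rule on 9 (branches; this branch)]
Accessibility: uRv, vRw
The negation has an open branch (countermodel exists).

Not valid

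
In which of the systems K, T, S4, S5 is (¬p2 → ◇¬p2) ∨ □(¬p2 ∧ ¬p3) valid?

T-tableau for the negation ¬((¬p2 → ◇¬p2) ∨ □(¬p2 ∧ ¬p3)):
1. ¬((¬p2 → ◇¬p2) ∨ □(¬p2 ∧ ¬p3)), u
2. ¬(¬p2 → ◇¬p2), u
3. ¬□(¬p2 ∧ ¬p3), u
4. ¬p2, u
5. ¬◇¬p2, u
6. p2, u
Accessibility: uRu
Branch closes: p2 and ¬p2 both at u.
Every branch closes (one shown): valid in T, hence also in S4, S5 (every theorem of T is a theorem of S4 and S5).
K-tableau for the negation ¬((¬p2 → ◇¬p2) ∨ □(¬p2 ∧ ¬p3)):
1. ¬((¬p2 → ◇¬p2) ∨ □(¬p2 ∧ ¬p3)), u
2. ¬(¬p2 → ◇¬p2), u
3. ¬□(¬p2 ∧ ¬p3), u
4. ¬p2, u
5. ¬◇¬p2, u
6. ¬(¬p2 ∧ ¬p3), v
7. p2, v
8. p3, v
Accessibility: uRv
Complete open branch: countermodel on a K-frame, so not valid in K.

T, S4, S5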